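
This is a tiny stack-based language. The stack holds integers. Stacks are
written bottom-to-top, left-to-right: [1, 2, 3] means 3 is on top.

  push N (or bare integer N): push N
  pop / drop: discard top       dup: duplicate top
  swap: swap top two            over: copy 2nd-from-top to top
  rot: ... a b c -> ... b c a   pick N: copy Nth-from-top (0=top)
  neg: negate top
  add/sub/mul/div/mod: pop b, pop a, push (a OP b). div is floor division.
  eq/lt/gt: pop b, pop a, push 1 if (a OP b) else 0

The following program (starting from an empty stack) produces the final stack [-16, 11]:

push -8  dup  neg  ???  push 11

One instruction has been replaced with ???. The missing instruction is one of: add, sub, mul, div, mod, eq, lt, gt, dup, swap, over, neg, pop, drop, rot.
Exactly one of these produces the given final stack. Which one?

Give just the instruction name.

Answer: sub

Derivation:
Stack before ???: [-8, 8]
Stack after ???:  [-16]
The instruction that transforms [-8, 8] -> [-16] is: sub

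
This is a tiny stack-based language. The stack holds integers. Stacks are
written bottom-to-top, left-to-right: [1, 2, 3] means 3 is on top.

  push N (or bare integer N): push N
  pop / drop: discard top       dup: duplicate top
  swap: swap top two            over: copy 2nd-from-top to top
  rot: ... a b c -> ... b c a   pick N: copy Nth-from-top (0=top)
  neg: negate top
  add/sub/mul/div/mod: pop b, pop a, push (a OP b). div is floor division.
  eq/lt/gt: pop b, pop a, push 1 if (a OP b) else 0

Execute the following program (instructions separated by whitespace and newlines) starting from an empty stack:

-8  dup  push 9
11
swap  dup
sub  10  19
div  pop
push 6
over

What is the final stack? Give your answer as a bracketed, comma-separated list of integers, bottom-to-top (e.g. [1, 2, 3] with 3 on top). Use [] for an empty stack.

Answer: [-8, -8, 11, 0, 6, 0]

Derivation:
After 'push -8': [-8]
After 'dup': [-8, -8]
After 'push 9': [-8, -8, 9]
After 'push 11': [-8, -8, 9, 11]
After 'swap': [-8, -8, 11, 9]
After 'dup': [-8, -8, 11, 9, 9]
After 'sub': [-8, -8, 11, 0]
After 'push 10': [-8, -8, 11, 0, 10]
After 'push 19': [-8, -8, 11, 0, 10, 19]
After 'div': [-8, -8, 11, 0, 0]
After 'pop': [-8, -8, 11, 0]
After 'push 6': [-8, -8, 11, 0, 6]
After 'over': [-8, -8, 11, 0, 6, 0]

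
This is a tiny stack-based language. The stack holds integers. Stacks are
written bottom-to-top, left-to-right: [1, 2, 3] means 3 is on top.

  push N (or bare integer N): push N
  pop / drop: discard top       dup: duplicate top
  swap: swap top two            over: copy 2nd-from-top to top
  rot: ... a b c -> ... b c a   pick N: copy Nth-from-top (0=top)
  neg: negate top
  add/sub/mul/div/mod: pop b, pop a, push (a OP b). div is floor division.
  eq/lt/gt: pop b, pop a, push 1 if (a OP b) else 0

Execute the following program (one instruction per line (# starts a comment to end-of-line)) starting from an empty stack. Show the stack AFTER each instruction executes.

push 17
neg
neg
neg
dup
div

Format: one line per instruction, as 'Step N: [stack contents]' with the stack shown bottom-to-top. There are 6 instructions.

Step 1: [17]
Step 2: [-17]
Step 3: [17]
Step 4: [-17]
Step 5: [-17, -17]
Step 6: [1]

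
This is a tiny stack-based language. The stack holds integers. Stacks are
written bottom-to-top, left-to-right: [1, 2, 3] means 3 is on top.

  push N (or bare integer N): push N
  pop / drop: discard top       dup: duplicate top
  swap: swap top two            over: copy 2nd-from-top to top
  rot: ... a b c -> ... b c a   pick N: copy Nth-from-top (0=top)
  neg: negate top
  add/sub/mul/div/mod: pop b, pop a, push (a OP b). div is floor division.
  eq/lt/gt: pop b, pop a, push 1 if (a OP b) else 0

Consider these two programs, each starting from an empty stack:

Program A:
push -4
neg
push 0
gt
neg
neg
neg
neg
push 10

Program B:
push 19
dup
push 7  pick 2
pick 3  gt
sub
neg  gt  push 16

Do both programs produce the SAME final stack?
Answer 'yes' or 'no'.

Program A trace:
  After 'push -4': [-4]
  After 'neg': [4]
  After 'push 0': [4, 0]
  After 'gt': [1]
  After 'neg': [-1]
  After 'neg': [1]
  After 'neg': [-1]
  After 'neg': [1]
  After 'push 10': [1, 10]
Program A final stack: [1, 10]

Program B trace:
  After 'push 19': [19]
  After 'dup': [19, 19]
  After 'push 7': [19, 19, 7]
  After 'pick 2': [19, 19, 7, 19]
  After 'pick 3': [19, 19, 7, 19, 19]
  After 'gt': [19, 19, 7, 0]
  After 'sub': [19, 19, 7]
  After 'neg': [19, 19, -7]
  After 'gt': [19, 1]
  After 'push 16': [19, 1, 16]
Program B final stack: [19, 1, 16]
Same: no

Answer: no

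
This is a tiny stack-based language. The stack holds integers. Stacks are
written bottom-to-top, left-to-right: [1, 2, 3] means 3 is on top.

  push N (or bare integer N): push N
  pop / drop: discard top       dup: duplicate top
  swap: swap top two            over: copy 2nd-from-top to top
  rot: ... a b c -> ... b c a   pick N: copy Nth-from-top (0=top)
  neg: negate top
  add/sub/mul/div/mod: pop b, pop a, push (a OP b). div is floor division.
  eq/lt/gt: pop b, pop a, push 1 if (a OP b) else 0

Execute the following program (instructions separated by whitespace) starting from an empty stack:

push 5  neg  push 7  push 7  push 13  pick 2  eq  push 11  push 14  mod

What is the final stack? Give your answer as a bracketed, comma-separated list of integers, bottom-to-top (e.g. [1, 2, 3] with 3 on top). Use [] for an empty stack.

After 'push 5': [5]
After 'neg': [-5]
After 'push 7': [-5, 7]
After 'push 7': [-5, 7, 7]
After 'push 13': [-5, 7, 7, 13]
After 'pick 2': [-5, 7, 7, 13, 7]
After 'eq': [-5, 7, 7, 0]
After 'push 11': [-5, 7, 7, 0, 11]
After 'push 14': [-5, 7, 7, 0, 11, 14]
After 'mod': [-5, 7, 7, 0, 11]

Answer: [-5, 7, 7, 0, 11]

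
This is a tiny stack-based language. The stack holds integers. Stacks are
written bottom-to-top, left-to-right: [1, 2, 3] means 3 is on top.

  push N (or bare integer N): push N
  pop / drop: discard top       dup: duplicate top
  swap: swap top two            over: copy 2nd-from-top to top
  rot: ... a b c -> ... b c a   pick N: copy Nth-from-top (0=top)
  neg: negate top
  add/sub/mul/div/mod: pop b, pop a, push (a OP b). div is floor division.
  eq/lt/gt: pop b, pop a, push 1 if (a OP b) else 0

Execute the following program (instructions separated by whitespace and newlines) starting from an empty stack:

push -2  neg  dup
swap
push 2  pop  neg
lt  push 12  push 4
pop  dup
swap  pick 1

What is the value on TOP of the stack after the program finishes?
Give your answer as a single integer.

Answer: 12

Derivation:
After 'push -2': [-2]
After 'neg': [2]
After 'dup': [2, 2]
After 'swap': [2, 2]
After 'push 2': [2, 2, 2]
After 'pop': [2, 2]
After 'neg': [2, -2]
After 'lt': [0]
After 'push 12': [0, 12]
After 'push 4': [0, 12, 4]
After 'pop': [0, 12]
After 'dup': [0, 12, 12]
After 'swap': [0, 12, 12]
After 'pick 1': [0, 12, 12, 12]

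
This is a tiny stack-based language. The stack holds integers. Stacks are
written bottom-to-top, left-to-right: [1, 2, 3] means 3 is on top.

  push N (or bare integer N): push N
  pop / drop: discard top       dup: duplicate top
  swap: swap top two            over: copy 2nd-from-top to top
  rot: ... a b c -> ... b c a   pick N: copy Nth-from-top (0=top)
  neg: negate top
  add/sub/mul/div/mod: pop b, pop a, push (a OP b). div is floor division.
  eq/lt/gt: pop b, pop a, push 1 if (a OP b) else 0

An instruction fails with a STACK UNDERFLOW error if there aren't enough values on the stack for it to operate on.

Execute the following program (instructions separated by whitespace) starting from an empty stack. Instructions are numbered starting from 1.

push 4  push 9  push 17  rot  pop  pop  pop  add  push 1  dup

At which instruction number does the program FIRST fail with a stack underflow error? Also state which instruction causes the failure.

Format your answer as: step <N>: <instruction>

Answer: step 8: add

Derivation:
Step 1 ('push 4'): stack = [4], depth = 1
Step 2 ('push 9'): stack = [4, 9], depth = 2
Step 3 ('push 17'): stack = [4, 9, 17], depth = 3
Step 4 ('rot'): stack = [9, 17, 4], depth = 3
Step 5 ('pop'): stack = [9, 17], depth = 2
Step 6 ('pop'): stack = [9], depth = 1
Step 7 ('pop'): stack = [], depth = 0
Step 8 ('add'): needs 2 value(s) but depth is 0 — STACK UNDERFLOW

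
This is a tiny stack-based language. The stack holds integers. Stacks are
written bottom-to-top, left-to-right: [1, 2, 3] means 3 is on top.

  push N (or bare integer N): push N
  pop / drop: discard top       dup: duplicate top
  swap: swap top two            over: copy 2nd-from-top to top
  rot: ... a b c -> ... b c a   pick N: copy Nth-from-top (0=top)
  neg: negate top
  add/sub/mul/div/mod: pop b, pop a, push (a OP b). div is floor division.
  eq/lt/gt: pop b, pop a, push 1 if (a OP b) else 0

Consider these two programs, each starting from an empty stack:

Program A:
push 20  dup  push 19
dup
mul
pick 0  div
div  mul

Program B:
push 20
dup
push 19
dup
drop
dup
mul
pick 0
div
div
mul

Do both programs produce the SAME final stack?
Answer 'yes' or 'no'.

Answer: yes

Derivation:
Program A trace:
  After 'push 20': [20]
  After 'dup': [20, 20]
  After 'push 19': [20, 20, 19]
  After 'dup': [20, 20, 19, 19]
  After 'mul': [20, 20, 361]
  After 'pick 0': [20, 20, 361, 361]
  After 'div': [20, 20, 1]
  After 'div': [20, 20]
  After 'mul': [400]
Program A final stack: [400]

Program B trace:
  After 'push 20': [20]
  After 'dup': [20, 20]
  After 'push 19': [20, 20, 19]
  After 'dup': [20, 20, 19, 19]
  After 'drop': [20, 20, 19]
  After 'dup': [20, 20, 19, 19]
  After 'mul': [20, 20, 361]
  After 'pick 0': [20, 20, 361, 361]
  After 'div': [20, 20, 1]
  After 'div': [20, 20]
  After 'mul': [400]
Program B final stack: [400]
Same: yes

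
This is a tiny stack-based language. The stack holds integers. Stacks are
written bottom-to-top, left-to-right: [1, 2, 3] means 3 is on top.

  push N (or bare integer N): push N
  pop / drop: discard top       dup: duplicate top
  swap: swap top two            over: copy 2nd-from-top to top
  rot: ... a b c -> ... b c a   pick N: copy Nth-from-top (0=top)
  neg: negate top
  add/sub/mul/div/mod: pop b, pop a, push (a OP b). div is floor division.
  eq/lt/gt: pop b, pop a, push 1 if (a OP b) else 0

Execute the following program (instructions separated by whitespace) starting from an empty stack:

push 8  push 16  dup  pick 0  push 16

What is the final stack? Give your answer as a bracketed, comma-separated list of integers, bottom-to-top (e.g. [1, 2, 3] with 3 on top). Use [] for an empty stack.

After 'push 8': [8]
After 'push 16': [8, 16]
After 'dup': [8, 16, 16]
After 'pick 0': [8, 16, 16, 16]
After 'push 16': [8, 16, 16, 16, 16]

Answer: [8, 16, 16, 16, 16]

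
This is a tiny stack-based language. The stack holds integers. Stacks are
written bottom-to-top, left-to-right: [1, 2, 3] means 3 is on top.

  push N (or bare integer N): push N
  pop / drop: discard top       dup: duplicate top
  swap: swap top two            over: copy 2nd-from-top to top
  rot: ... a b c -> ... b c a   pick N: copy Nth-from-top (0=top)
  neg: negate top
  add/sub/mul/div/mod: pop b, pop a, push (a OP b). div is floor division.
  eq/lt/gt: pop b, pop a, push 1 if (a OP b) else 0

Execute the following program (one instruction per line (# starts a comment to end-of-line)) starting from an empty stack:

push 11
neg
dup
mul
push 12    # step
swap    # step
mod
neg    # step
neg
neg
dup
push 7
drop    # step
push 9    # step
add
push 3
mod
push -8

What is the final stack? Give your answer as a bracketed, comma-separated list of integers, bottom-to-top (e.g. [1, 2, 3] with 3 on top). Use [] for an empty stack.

Answer: [-12, 0, -8]

Derivation:
After 'push 11': [11]
After 'neg': [-11]
After 'dup': [-11, -11]
After 'mul': [121]
After 'push 12': [121, 12]
After 'swap': [12, 121]
After 'mod': [12]
After 'neg': [-12]
After 'neg': [12]
After 'neg': [-12]
After 'dup': [-12, -12]
After 'push 7': [-12, -12, 7]
After 'drop': [-12, -12]
After 'push 9': [-12, -12, 9]
After 'add': [-12, -3]
After 'push 3': [-12, -3, 3]
After 'mod': [-12, 0]
After 'push -8': [-12, 0, -8]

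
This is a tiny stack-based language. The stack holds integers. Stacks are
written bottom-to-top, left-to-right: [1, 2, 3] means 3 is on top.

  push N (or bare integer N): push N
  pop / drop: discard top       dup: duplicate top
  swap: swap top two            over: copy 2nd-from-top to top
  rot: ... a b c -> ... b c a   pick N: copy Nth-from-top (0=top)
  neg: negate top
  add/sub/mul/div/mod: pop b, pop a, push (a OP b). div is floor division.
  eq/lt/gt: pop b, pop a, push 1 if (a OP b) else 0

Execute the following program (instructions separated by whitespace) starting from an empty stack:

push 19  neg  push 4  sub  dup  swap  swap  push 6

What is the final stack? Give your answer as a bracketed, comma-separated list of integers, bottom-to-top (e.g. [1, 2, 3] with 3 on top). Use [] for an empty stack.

Answer: [-23, -23, 6]

Derivation:
After 'push 19': [19]
After 'neg': [-19]
After 'push 4': [-19, 4]
After 'sub': [-23]
After 'dup': [-23, -23]
After 'swap': [-23, -23]
After 'swap': [-23, -23]
After 'push 6': [-23, -23, 6]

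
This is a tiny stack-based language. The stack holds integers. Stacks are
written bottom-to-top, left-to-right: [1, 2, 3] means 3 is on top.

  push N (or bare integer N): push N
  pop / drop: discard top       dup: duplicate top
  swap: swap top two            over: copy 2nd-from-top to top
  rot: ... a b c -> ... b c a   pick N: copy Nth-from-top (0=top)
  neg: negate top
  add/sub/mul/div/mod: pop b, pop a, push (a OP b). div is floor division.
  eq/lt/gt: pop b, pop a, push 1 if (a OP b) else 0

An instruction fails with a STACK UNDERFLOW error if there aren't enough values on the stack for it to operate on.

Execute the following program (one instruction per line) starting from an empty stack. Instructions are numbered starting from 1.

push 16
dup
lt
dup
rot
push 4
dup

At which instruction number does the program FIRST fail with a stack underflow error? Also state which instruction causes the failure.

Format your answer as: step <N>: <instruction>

Answer: step 5: rot

Derivation:
Step 1 ('push 16'): stack = [16], depth = 1
Step 2 ('dup'): stack = [16, 16], depth = 2
Step 3 ('lt'): stack = [0], depth = 1
Step 4 ('dup'): stack = [0, 0], depth = 2
Step 5 ('rot'): needs 3 value(s) but depth is 2 — STACK UNDERFLOW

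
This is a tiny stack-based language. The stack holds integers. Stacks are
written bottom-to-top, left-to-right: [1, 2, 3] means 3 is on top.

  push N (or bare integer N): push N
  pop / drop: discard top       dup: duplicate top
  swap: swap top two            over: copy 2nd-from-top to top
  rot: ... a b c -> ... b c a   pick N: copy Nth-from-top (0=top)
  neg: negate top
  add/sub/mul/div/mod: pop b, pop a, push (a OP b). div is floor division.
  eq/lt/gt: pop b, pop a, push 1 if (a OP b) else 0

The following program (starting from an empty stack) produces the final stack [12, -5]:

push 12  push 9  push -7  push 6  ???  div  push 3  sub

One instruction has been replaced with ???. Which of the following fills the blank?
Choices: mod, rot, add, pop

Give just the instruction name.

Answer: pop

Derivation:
Stack before ???: [12, 9, -7, 6]
Stack after ???:  [12, 9, -7]
Checking each choice:
  mod: produces [12, -2]
  rot: produces [12, -7, -3]
  add: produces [12, -12]
  pop: MATCH


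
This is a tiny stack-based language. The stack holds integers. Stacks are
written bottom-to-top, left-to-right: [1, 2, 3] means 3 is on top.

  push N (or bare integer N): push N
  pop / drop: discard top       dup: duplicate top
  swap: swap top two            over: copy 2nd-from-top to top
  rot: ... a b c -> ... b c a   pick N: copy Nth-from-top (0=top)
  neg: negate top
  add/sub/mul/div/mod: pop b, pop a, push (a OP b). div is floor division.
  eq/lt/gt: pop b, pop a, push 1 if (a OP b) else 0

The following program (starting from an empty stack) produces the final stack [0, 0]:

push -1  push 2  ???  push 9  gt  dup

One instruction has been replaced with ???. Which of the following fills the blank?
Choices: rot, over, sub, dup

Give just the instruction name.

Answer: sub

Derivation:
Stack before ???: [-1, 2]
Stack after ???:  [-3]
Checking each choice:
  rot: stack underflow (need 3, have 2)
  over: produces [-1, 2, 0, 0]
  sub: MATCH
  dup: produces [-1, 2, 0, 0]


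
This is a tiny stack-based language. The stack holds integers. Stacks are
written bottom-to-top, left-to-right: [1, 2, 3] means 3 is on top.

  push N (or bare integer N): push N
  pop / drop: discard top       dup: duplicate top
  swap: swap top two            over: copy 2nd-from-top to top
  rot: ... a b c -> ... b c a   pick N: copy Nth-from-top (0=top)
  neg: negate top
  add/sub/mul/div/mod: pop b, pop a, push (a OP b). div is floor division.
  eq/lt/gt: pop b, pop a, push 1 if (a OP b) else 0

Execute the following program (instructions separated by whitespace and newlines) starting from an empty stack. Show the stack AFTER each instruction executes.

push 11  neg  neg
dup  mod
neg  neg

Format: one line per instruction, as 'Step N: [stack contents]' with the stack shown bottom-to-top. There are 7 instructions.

Step 1: [11]
Step 2: [-11]
Step 3: [11]
Step 4: [11, 11]
Step 5: [0]
Step 6: [0]
Step 7: [0]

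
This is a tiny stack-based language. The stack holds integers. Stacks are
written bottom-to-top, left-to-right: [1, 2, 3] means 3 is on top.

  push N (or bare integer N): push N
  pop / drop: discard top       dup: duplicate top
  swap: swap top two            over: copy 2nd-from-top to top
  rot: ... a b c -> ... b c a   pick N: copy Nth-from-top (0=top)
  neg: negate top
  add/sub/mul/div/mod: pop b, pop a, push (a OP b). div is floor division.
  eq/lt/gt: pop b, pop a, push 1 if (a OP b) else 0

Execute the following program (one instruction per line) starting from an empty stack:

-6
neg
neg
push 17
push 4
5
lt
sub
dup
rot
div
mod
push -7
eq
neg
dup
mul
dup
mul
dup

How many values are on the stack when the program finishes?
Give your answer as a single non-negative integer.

Answer: 2

Derivation:
After 'push -6': stack = [-6] (depth 1)
After 'neg': stack = [6] (depth 1)
After 'neg': stack = [-6] (depth 1)
After 'push 17': stack = [-6, 17] (depth 2)
After 'push 4': stack = [-6, 17, 4] (depth 3)
After 'push 5': stack = [-6, 17, 4, 5] (depth 4)
After 'lt': stack = [-6, 17, 1] (depth 3)
After 'sub': stack = [-6, 16] (depth 2)
After 'dup': stack = [-6, 16, 16] (depth 3)
After 'rot': stack = [16, 16, -6] (depth 3)
After 'div': stack = [16, -3] (depth 2)
After 'mod': stack = [-2] (depth 1)
After 'push -7': stack = [-2, -7] (depth 2)
After 'eq': stack = [0] (depth 1)
After 'neg': stack = [0] (depth 1)
After 'dup': stack = [0, 0] (depth 2)
After 'mul': stack = [0] (depth 1)
After 'dup': stack = [0, 0] (depth 2)
After 'mul': stack = [0] (depth 1)
After 'dup': stack = [0, 0] (depth 2)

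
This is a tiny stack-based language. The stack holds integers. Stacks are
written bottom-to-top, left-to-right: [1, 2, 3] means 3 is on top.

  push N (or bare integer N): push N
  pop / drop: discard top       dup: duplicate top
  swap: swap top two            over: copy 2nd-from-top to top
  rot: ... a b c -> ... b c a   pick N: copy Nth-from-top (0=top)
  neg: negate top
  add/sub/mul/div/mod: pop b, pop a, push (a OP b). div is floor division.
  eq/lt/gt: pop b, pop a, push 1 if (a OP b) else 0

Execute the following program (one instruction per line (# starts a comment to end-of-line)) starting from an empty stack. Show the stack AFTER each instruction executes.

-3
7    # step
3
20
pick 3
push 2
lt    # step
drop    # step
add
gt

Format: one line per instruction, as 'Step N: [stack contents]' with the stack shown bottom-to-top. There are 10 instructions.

Step 1: [-3]
Step 2: [-3, 7]
Step 3: [-3, 7, 3]
Step 4: [-3, 7, 3, 20]
Step 5: [-3, 7, 3, 20, -3]
Step 6: [-3, 7, 3, 20, -3, 2]
Step 7: [-3, 7, 3, 20, 1]
Step 8: [-3, 7, 3, 20]
Step 9: [-3, 7, 23]
Step 10: [-3, 0]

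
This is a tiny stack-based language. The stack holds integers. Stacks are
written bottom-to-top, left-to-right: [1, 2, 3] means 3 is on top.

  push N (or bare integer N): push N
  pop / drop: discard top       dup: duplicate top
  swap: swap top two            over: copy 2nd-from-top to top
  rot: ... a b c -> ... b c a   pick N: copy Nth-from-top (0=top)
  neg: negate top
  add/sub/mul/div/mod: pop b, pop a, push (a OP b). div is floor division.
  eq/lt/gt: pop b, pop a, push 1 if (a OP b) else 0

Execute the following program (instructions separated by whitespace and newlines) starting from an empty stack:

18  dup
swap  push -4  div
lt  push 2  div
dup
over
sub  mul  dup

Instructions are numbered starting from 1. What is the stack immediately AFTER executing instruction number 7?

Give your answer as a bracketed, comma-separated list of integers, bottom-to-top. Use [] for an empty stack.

Answer: [0, 2]

Derivation:
Step 1 ('18'): [18]
Step 2 ('dup'): [18, 18]
Step 3 ('swap'): [18, 18]
Step 4 ('push -4'): [18, 18, -4]
Step 5 ('div'): [18, -5]
Step 6 ('lt'): [0]
Step 7 ('push 2'): [0, 2]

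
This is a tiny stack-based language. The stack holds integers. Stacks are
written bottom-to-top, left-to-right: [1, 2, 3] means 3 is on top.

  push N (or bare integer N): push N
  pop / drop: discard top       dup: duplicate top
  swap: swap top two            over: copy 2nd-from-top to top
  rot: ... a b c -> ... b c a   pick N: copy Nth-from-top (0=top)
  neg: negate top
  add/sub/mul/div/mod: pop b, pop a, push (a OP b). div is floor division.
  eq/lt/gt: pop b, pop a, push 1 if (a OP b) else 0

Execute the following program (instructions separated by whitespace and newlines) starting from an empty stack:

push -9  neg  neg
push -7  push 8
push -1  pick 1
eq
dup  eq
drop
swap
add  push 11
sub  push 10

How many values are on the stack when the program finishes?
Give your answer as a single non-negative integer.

Answer: 3

Derivation:
After 'push -9': stack = [-9] (depth 1)
After 'neg': stack = [9] (depth 1)
After 'neg': stack = [-9] (depth 1)
After 'push -7': stack = [-9, -7] (depth 2)
After 'push 8': stack = [-9, -7, 8] (depth 3)
After 'push -1': stack = [-9, -7, 8, -1] (depth 4)
After 'pick 1': stack = [-9, -7, 8, -1, 8] (depth 5)
After 'eq': stack = [-9, -7, 8, 0] (depth 4)
After 'dup': stack = [-9, -7, 8, 0, 0] (depth 5)
After 'eq': stack = [-9, -7, 8, 1] (depth 4)
After 'drop': stack = [-9, -7, 8] (depth 3)
After 'swap': stack = [-9, 8, -7] (depth 3)
After 'add': stack = [-9, 1] (depth 2)
After 'push 11': stack = [-9, 1, 11] (depth 3)
After 'sub': stack = [-9, -10] (depth 2)
After 'push 10': stack = [-9, -10, 10] (depth 3)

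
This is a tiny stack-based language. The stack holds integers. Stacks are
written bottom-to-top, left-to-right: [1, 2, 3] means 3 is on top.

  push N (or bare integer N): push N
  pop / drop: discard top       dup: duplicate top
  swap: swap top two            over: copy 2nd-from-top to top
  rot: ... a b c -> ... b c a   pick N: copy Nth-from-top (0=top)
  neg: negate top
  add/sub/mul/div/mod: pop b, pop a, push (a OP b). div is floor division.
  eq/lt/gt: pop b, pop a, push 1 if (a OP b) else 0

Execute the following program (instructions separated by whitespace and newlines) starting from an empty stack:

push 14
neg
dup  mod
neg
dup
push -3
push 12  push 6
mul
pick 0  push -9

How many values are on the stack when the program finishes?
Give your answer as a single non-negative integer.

Answer: 6

Derivation:
After 'push 14': stack = [14] (depth 1)
After 'neg': stack = [-14] (depth 1)
After 'dup': stack = [-14, -14] (depth 2)
After 'mod': stack = [0] (depth 1)
After 'neg': stack = [0] (depth 1)
After 'dup': stack = [0, 0] (depth 2)
After 'push -3': stack = [0, 0, -3] (depth 3)
After 'push 12': stack = [0, 0, -3, 12] (depth 4)
After 'push 6': stack = [0, 0, -3, 12, 6] (depth 5)
After 'mul': stack = [0, 0, -3, 72] (depth 4)
After 'pick 0': stack = [0, 0, -3, 72, 72] (depth 5)
After 'push -9': stack = [0, 0, -3, 72, 72, -9] (depth 6)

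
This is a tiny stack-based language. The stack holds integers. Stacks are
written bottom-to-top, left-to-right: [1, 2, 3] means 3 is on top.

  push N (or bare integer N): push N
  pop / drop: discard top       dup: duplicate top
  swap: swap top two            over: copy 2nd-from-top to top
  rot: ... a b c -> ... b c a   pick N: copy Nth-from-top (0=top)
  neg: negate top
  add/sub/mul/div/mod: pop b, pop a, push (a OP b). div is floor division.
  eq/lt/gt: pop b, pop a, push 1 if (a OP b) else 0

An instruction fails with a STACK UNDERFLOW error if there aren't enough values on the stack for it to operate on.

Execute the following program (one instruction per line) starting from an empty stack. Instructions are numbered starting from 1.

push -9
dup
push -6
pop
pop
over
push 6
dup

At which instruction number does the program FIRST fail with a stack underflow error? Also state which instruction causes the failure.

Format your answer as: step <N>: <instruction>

Answer: step 6: over

Derivation:
Step 1 ('push -9'): stack = [-9], depth = 1
Step 2 ('dup'): stack = [-9, -9], depth = 2
Step 3 ('push -6'): stack = [-9, -9, -6], depth = 3
Step 4 ('pop'): stack = [-9, -9], depth = 2
Step 5 ('pop'): stack = [-9], depth = 1
Step 6 ('over'): needs 2 value(s) but depth is 1 — STACK UNDERFLOW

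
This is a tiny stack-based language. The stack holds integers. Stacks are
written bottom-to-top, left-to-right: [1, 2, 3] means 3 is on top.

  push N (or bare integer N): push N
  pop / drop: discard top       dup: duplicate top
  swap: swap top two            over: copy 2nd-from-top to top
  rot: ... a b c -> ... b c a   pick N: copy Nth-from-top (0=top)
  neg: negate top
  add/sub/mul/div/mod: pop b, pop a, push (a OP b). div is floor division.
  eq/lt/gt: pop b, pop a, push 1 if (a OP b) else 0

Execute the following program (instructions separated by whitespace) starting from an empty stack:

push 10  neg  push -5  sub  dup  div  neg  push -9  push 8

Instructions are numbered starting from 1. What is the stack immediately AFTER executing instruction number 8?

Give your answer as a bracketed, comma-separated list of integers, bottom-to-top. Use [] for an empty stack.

Answer: [-1, -9]

Derivation:
Step 1 ('push 10'): [10]
Step 2 ('neg'): [-10]
Step 3 ('push -5'): [-10, -5]
Step 4 ('sub'): [-5]
Step 5 ('dup'): [-5, -5]
Step 6 ('div'): [1]
Step 7 ('neg'): [-1]
Step 8 ('push -9'): [-1, -9]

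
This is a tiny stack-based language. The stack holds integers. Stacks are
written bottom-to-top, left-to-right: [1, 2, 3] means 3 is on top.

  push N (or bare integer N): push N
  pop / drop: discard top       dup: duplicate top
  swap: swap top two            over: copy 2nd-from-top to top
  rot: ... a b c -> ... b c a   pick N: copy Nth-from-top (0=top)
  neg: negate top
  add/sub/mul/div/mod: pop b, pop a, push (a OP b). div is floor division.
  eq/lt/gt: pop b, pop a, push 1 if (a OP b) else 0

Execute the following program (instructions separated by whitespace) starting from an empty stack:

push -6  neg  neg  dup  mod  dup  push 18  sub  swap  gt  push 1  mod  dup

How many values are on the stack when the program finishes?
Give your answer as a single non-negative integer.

After 'push -6': stack = [-6] (depth 1)
After 'neg': stack = [6] (depth 1)
After 'neg': stack = [-6] (depth 1)
After 'dup': stack = [-6, -6] (depth 2)
After 'mod': stack = [0] (depth 1)
After 'dup': stack = [0, 0] (depth 2)
After 'push 18': stack = [0, 0, 18] (depth 3)
After 'sub': stack = [0, -18] (depth 2)
After 'swap': stack = [-18, 0] (depth 2)
After 'gt': stack = [0] (depth 1)
After 'push 1': stack = [0, 1] (depth 2)
After 'mod': stack = [0] (depth 1)
After 'dup': stack = [0, 0] (depth 2)

Answer: 2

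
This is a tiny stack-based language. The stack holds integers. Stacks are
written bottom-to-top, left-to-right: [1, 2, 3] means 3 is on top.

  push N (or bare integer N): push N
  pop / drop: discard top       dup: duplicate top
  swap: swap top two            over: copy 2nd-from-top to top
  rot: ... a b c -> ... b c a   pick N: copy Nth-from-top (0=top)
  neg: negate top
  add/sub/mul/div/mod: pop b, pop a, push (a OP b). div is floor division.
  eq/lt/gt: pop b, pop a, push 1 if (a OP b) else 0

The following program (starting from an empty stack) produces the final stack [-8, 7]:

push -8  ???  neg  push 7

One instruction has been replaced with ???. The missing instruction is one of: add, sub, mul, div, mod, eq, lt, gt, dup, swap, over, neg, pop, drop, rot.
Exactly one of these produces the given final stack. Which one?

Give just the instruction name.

Answer: neg

Derivation:
Stack before ???: [-8]
Stack after ???:  [8]
The instruction that transforms [-8] -> [8] is: neg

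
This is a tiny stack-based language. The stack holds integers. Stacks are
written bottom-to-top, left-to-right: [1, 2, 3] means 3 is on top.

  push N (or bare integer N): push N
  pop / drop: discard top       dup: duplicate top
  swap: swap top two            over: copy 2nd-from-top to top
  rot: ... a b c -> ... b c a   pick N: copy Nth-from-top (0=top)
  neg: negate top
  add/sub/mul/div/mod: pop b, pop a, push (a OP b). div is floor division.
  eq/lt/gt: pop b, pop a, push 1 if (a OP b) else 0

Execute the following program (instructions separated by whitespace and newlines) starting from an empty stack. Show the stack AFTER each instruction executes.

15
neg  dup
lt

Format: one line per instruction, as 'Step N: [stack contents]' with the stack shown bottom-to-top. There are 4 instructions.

Step 1: [15]
Step 2: [-15]
Step 3: [-15, -15]
Step 4: [0]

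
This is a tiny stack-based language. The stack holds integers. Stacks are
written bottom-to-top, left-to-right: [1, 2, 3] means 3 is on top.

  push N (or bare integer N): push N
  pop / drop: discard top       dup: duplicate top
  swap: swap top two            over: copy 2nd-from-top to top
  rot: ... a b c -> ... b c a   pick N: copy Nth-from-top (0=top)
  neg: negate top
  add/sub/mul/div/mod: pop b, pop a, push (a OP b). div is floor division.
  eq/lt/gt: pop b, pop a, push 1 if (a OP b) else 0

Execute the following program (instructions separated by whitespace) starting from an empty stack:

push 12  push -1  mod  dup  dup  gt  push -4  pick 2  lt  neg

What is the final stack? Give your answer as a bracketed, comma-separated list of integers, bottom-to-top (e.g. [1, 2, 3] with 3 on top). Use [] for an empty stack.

Answer: [0, 0, -1]

Derivation:
After 'push 12': [12]
After 'push -1': [12, -1]
After 'mod': [0]
After 'dup': [0, 0]
After 'dup': [0, 0, 0]
After 'gt': [0, 0]
After 'push -4': [0, 0, -4]
After 'pick 2': [0, 0, -4, 0]
After 'lt': [0, 0, 1]
After 'neg': [0, 0, -1]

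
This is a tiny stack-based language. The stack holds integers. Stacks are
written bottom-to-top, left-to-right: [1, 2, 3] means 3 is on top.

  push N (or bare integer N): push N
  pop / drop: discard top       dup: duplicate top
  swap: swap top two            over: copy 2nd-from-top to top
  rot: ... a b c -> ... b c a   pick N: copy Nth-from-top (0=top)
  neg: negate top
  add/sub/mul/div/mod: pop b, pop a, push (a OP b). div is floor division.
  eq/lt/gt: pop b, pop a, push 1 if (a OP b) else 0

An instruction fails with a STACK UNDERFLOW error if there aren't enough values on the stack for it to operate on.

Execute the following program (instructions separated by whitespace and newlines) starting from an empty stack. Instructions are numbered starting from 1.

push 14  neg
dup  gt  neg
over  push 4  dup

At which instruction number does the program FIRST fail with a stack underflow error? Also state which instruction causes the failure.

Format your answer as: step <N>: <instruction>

Step 1 ('push 14'): stack = [14], depth = 1
Step 2 ('neg'): stack = [-14], depth = 1
Step 3 ('dup'): stack = [-14, -14], depth = 2
Step 4 ('gt'): stack = [0], depth = 1
Step 5 ('neg'): stack = [0], depth = 1
Step 6 ('over'): needs 2 value(s) but depth is 1 — STACK UNDERFLOW

Answer: step 6: over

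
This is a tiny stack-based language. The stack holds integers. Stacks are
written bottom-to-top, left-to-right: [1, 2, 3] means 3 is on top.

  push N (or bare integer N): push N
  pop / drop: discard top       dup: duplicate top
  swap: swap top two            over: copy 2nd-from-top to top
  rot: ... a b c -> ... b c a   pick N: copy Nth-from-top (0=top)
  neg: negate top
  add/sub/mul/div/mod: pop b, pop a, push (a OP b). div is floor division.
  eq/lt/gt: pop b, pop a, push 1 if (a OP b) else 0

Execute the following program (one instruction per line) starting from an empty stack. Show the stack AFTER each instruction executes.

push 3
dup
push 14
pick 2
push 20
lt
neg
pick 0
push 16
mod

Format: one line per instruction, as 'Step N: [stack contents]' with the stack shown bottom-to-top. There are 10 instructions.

Step 1: [3]
Step 2: [3, 3]
Step 3: [3, 3, 14]
Step 4: [3, 3, 14, 3]
Step 5: [3, 3, 14, 3, 20]
Step 6: [3, 3, 14, 1]
Step 7: [3, 3, 14, -1]
Step 8: [3, 3, 14, -1, -1]
Step 9: [3, 3, 14, -1, -1, 16]
Step 10: [3, 3, 14, -1, 15]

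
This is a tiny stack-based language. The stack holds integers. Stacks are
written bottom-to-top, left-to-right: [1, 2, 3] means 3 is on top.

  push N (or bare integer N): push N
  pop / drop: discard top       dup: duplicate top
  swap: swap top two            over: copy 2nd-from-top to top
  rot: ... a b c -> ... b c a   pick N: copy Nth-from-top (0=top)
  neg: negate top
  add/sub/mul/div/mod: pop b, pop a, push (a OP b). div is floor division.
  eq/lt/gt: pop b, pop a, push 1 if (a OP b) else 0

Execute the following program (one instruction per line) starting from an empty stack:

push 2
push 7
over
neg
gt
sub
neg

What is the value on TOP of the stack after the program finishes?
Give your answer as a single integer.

Answer: -1

Derivation:
After 'push 2': [2]
After 'push 7': [2, 7]
After 'over': [2, 7, 2]
After 'neg': [2, 7, -2]
After 'gt': [2, 1]
After 'sub': [1]
After 'neg': [-1]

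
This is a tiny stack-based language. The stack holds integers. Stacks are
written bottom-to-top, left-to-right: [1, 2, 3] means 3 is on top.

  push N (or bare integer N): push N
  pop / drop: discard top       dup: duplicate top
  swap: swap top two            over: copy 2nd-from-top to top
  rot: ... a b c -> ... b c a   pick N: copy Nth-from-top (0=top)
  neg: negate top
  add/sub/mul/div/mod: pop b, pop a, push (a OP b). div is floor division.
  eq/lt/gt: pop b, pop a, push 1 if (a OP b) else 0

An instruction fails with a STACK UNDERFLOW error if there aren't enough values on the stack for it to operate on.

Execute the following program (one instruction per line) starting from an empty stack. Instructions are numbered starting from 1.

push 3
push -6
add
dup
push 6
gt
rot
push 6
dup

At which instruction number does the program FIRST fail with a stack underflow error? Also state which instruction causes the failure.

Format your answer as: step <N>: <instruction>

Answer: step 7: rot

Derivation:
Step 1 ('push 3'): stack = [3], depth = 1
Step 2 ('push -6'): stack = [3, -6], depth = 2
Step 3 ('add'): stack = [-3], depth = 1
Step 4 ('dup'): stack = [-3, -3], depth = 2
Step 5 ('push 6'): stack = [-3, -3, 6], depth = 3
Step 6 ('gt'): stack = [-3, 0], depth = 2
Step 7 ('rot'): needs 3 value(s) but depth is 2 — STACK UNDERFLOW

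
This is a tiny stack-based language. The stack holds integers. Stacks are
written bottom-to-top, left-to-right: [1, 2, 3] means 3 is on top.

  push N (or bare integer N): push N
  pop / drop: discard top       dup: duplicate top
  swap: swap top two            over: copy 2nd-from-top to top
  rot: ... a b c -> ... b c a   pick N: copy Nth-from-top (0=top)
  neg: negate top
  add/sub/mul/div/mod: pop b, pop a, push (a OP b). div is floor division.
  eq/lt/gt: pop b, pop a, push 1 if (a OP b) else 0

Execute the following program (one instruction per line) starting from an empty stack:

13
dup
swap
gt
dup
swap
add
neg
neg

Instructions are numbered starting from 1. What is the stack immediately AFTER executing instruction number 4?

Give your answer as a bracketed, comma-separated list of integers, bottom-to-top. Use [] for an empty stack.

Answer: [0]

Derivation:
Step 1 ('13'): [13]
Step 2 ('dup'): [13, 13]
Step 3 ('swap'): [13, 13]
Step 4 ('gt'): [0]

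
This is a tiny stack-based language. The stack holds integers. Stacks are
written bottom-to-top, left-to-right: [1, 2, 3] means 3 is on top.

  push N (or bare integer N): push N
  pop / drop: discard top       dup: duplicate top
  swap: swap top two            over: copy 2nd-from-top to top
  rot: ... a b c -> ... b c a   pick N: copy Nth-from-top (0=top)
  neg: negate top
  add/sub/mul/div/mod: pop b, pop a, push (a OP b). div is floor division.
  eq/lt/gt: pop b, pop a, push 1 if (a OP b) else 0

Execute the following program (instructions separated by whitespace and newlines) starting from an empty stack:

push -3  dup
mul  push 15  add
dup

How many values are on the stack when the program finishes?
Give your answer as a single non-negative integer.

Answer: 2

Derivation:
After 'push -3': stack = [-3] (depth 1)
After 'dup': stack = [-3, -3] (depth 2)
After 'mul': stack = [9] (depth 1)
After 'push 15': stack = [9, 15] (depth 2)
After 'add': stack = [24] (depth 1)
After 'dup': stack = [24, 24] (depth 2)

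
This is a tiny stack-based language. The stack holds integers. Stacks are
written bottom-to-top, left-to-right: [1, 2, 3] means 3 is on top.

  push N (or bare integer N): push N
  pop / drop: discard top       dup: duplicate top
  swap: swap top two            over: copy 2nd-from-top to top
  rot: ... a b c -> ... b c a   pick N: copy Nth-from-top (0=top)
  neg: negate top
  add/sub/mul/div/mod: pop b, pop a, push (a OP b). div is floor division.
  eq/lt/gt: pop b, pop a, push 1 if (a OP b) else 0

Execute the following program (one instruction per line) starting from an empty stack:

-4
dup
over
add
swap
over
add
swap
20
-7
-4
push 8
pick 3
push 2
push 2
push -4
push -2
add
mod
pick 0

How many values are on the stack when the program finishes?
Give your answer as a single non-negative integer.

After 'push -4': stack = [-4] (depth 1)
After 'dup': stack = [-4, -4] (depth 2)
After 'over': stack = [-4, -4, -4] (depth 3)
After 'add': stack = [-4, -8] (depth 2)
After 'swap': stack = [-8, -4] (depth 2)
After 'over': stack = [-8, -4, -8] (depth 3)
After 'add': stack = [-8, -12] (depth 2)
After 'swap': stack = [-12, -8] (depth 2)
After 'push 20': stack = [-12, -8, 20] (depth 3)
After 'push -7': stack = [-12, -8, 20, -7] (depth 4)
After 'push -4': stack = [-12, -8, 20, -7, -4] (depth 5)
After 'push 8': stack = [-12, -8, 20, -7, -4, 8] (depth 6)
After 'pick 3': stack = [-12, -8, 20, -7, -4, 8, 20] (depth 7)
After 'push 2': stack = [-12, -8, 20, -7, -4, 8, 20, 2] (depth 8)
After 'push 2': stack = [-12, -8, 20, -7, -4, 8, 20, 2, 2] (depth 9)
After 'push -4': stack = [-12, -8, 20, -7, -4, 8, 20, 2, 2, -4] (depth 10)
After 'push -2': stack = [-12, -8, 20, -7, -4, 8, 20, 2, 2, -4, -2] (depth 11)
After 'add': stack = [-12, -8, 20, -7, -4, 8, 20, 2, 2, -6] (depth 10)
After 'mod': stack = [-12, -8, 20, -7, -4, 8, 20, 2, -4] (depth 9)
After 'pick 0': stack = [-12, -8, 20, -7, -4, 8, 20, 2, -4, -4] (depth 10)

Answer: 10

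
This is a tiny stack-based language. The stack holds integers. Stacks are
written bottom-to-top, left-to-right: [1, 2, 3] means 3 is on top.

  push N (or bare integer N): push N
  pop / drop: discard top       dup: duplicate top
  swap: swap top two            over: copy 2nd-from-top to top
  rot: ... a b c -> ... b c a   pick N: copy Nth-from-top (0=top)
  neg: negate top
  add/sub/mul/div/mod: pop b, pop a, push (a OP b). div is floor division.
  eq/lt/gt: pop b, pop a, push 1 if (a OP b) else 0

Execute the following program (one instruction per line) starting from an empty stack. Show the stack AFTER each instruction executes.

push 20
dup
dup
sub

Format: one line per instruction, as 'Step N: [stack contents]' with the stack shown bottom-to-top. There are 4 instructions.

Step 1: [20]
Step 2: [20, 20]
Step 3: [20, 20, 20]
Step 4: [20, 0]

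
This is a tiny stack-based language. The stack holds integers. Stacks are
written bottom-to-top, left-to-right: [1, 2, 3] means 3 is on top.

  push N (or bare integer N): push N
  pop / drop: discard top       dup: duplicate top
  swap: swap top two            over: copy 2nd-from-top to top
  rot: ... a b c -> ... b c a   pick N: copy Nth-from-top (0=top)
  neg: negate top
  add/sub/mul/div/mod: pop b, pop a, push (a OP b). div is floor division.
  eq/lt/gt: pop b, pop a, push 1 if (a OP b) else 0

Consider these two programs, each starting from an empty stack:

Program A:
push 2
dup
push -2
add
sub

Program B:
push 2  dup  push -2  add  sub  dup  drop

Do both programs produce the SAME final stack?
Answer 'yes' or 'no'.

Program A trace:
  After 'push 2': [2]
  After 'dup': [2, 2]
  After 'push -2': [2, 2, -2]
  After 'add': [2, 0]
  After 'sub': [2]
Program A final stack: [2]

Program B trace:
  After 'push 2': [2]
  After 'dup': [2, 2]
  After 'push -2': [2, 2, -2]
  After 'add': [2, 0]
  After 'sub': [2]
  After 'dup': [2, 2]
  After 'drop': [2]
Program B final stack: [2]
Same: yes

Answer: yes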